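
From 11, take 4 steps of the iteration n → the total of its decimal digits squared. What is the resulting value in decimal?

11 → 1² + 1² = 1 + 1 = 2
2 → 2² = 4
4 → 4² = 16
16 → 1² + 6² = 1 + 36 = 37

37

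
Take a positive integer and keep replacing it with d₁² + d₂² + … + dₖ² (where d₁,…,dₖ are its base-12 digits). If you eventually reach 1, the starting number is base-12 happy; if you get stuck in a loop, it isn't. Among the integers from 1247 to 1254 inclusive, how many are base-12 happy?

1

1247: 1247 → 234 → 86 → 53 → 41 → 34 → 104 → 128 → 164 → 66 → 61 → 26 → 8 → 64 → 41  — not base-12 happy
1248: 1248 → 128 → 164 → 66 → 61 → 26 → 8 → 64 → 41 → 34 → 104 → 128  — not base-12 happy
1249: 1249 → 129 → 181 → 11 → 121 → 101 → 89 → 74 → 40 → 25 → 5 → 25  — not base-12 happy
1250: 1250 → 132 → 121 → 101 → 89 → 74 → 40 → 25 → 5 → 25  — not base-12 happy
1251: 1251 → 137 → 146 → 5 → 25 → 5  — not base-12 happy
1252: 1252 → 144 → 1  — base-12 happy
1253: 1253 → 153 → 82 → 136 → 137 → 146 → 5 → 25 → 5  — not base-12 happy
1254: 1254 → 164 → 66 → 61 → 26 → 8 → 64 → 41 → 34 → 104 → 128 → 164  — not base-12 happy
base-12 happy: 1252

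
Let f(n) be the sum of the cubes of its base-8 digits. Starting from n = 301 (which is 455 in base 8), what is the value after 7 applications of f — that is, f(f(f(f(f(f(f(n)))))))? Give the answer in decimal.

55

301 = (4,5,5)_8 → 4³ + 5³ + 5³ = 314
314 = (4,7,2)_8 → 4³ + 7³ + 2³ = 415
415 = (6,3,7)_8 → 6³ + 3³ + 7³ = 586
586 = (1,1,1,2)_8 → 1³ + 1³ + 1³ + 2³ = 11
11 = (1,3)_8 → 1³ + 3³ = 28
28 = (3,4)_8 → 3³ + 4³ = 91
91 = (1,3,3)_8 → 1³ + 3³ + 3³ = 55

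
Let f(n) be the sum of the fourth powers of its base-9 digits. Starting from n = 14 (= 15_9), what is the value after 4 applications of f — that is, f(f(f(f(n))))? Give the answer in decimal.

14 = (1,5)_9 → 1⁴ + 5⁴ = 1 + 625 = 626
626 = (7,6,5)_9 → 7⁴ + 6⁴ + 5⁴ = 2401 + 1296 + 625 = 4322
4322 = (5,8,3,2)_9 → 5⁴ + 8⁴ + 3⁴ + 2⁴ = 625 + 4096 + 81 + 16 = 4818
4818 = (6,5,4,3)_9 → 6⁴ + 5⁴ + 4⁴ + 3⁴ = 1296 + 625 + 256 + 81 = 2258

2258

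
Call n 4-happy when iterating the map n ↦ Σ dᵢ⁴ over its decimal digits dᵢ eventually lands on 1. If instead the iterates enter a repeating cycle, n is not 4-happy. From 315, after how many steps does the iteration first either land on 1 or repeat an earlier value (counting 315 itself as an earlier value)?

14

315 → 707
707 → 4802
4802 → 4368
4368 → 5729
5729 → 9603
9603 → 7938
7938 → 13139
13139 → 6725
6725 → 4338
4338 → 4514
4514 → 1138
1138 → 4179
4179 → 9219
9219 → 13139  — 13139 repeats.
That took 14 steps.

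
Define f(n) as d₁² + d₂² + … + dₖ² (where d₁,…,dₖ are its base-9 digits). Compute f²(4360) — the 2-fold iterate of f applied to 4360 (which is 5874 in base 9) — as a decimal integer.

4360 = (5,8,7,4)_9 → 5² + 8² + 7² + 4² = 25 + 64 + 49 + 16 = 154
154 = (1,8,1)_9 → 1² + 8² + 1² = 1 + 64 + 1 = 66

66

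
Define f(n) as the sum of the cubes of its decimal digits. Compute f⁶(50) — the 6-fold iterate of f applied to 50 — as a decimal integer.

371

50 → 5³ + 0³ = 125
125 → 1³ + 2³ + 5³ = 134
134 → 1³ + 3³ + 4³ = 92
92 → 9³ + 2³ = 737
737 → 7³ + 3³ + 7³ = 713
713 → 7³ + 1³ + 3³ = 371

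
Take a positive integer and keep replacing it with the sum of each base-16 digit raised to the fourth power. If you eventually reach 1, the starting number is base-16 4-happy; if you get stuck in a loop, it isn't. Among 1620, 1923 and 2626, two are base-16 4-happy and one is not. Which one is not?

1923

1620: 1620 → 2177 → 8193 → 17 → 2 → 16 → 1  — reaches 1 (base-16 4-happy)
1923: 1923 → 6578 → 21219 → 39138 → 49089 → 86003 → 101588 → 53650 → 35139 → 10994 → 60657 → 109778 → 59314 → 55474 → 47314 → 47314  — repeats 47314 (not base-16 4-happy)
2626: 2626 → 10272 → 4128 → 17 → 2 → 16 → 1  — reaches 1 (base-16 4-happy)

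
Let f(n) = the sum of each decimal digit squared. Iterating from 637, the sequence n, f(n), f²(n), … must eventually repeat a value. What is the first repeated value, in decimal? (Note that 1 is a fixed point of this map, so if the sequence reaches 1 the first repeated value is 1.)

637 → 94
94 → 97
97 → 130
130 → 10
10 → 1  — reached the fixed point 1.
1 → 1, so 1 is the first repeated value.

1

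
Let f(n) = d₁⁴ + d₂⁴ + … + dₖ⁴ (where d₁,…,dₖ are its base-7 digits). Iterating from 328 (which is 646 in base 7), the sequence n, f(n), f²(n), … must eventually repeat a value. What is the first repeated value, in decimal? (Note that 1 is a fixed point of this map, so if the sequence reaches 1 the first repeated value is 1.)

2258

328 = (6,4,6)_7 → 6⁴ + 4⁴ + 6⁴ = 2848
2848 = (1,1,2,0,6)_7 → 1⁴ + 1⁴ + 2⁴ + 0⁴ + 6⁴ = 1314
1314 = (3,5,5,5)_7 → 3⁴ + 5⁴ + 5⁴ + 5⁴ = 1956
1956 = (5,4,6,3)_7 → 5⁴ + 4⁴ + 6⁴ + 3⁴ = 2258
2258 = (6,4,0,4)_7 → 6⁴ + 4⁴ + 0⁴ + 4⁴ = 1808
1808 = (5,1,6,2)_7 → 5⁴ + 1⁴ + 6⁴ + 2⁴ = 1938
1938 = (5,4,3,6)_7 → 5⁴ + 4⁴ + 3⁴ + 6⁴ = 2258  — 2258 already appeared earlier.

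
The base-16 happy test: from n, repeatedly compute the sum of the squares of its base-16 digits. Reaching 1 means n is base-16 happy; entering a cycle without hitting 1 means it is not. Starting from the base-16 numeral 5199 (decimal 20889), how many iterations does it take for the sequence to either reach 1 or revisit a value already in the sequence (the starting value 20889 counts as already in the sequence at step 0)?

14

20889 = (5,1,9,9)_16 → 5² + 1² + 9² + 9² = 188
188 = (11,12)_16 → 11² + 12² = 265
265 = (1,0,9)_16 → 1² + 0² + 9² = 82
82 = (5,2)_16 → 5² + 2² = 29
29 = (1,13)_16 → 1² + 13² = 170
170 = (10,10)_16 → 10² + 10² = 200
200 = (12,8)_16 → 12² + 8² = 208
208 = (13,0)_16 → 13² + 0² = 169
169 = (10,9)_16 → 10² + 9² = 181
181 = (11,5)_16 → 11² + 5² = 146
146 = (9,2)_16 → 9² + 2² = 85
85 = (5,5)_16 → 5² + 5² = 50
50 = (3,2)_16 → 3² + 2² = 13
13 = (13)_16 → 13² = 169  — 169 repeats.
That took 14 steps.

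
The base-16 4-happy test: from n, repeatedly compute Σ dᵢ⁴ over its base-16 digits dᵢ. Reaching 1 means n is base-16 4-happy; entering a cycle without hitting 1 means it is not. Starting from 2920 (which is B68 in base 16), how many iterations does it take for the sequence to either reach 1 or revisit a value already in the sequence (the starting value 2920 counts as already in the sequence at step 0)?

10

2920 = (11,6,8)_16 → 11⁴ + 6⁴ + 8⁴ = 14641 + 1296 + 4096 = 20033
20033 = (4,14,4,1)_16 → 4⁴ + 14⁴ + 4⁴ + 1⁴ = 256 + 38416 + 256 + 1 = 38929
38929 = (9,8,1,1)_16 → 9⁴ + 8⁴ + 1⁴ + 1⁴ = 6561 + 4096 + 1 + 1 = 10659
10659 = (2,9,10,3)_16 → 2⁴ + 9⁴ + 10⁴ + 3⁴ = 16 + 6561 + 10000 + 81 = 16658
16658 = (4,1,1,2)_16 → 4⁴ + 1⁴ + 1⁴ + 2⁴ = 256 + 1 + 1 + 16 = 274
274 = (1,1,2)_16 → 1⁴ + 1⁴ + 2⁴ = 1 + 1 + 16 = 18
18 = (1,2)_16 → 1⁴ + 2⁴ = 1 + 16 = 17
17 = (1,1)_16 → 1⁴ + 1⁴ = 1 + 1 = 2
2 = (2)_16 → 2⁴ = 16
16 = (1,0)_16 → 1⁴ + 0⁴ = 1 + 0 = 1  — reached 1.
That took 10 steps.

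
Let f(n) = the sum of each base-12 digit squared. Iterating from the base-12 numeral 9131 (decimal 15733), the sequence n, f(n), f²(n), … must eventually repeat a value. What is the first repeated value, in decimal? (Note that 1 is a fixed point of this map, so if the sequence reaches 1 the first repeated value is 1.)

15733 = (9,1,3,1)_12 → 9² + 1² + 3² + 1² = 81 + 1 + 9 + 1 = 92
92 = (7,8)_12 → 7² + 8² = 49 + 64 = 113
113 = (9,5)_12 → 9² + 5² = 81 + 25 = 106
106 = (8,10)_12 → 8² + 10² = 64 + 100 = 164
164 = (1,1,8)_12 → 1² + 1² + 8² = 1 + 1 + 64 = 66
66 = (5,6)_12 → 5² + 6² = 25 + 36 = 61
61 = (5,1)_12 → 5² + 1² = 25 + 1 = 26
26 = (2,2)_12 → 2² + 2² = 4 + 4 = 8
8 = (8)_12 → 8² = 64
64 = (5,4)_12 → 5² + 4² = 25 + 16 = 41
41 = (3,5)_12 → 3² + 5² = 9 + 25 = 34
34 = (2,10)_12 → 2² + 10² = 4 + 100 = 104
104 = (8,8)_12 → 8² + 8² = 64 + 64 = 128
128 = (10,8)_12 → 10² + 8² = 100 + 64 = 164  — 164 already appeared earlier.

164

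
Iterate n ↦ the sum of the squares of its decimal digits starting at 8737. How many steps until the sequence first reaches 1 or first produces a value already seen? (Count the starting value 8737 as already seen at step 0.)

8737 → 171
171 → 51
51 → 26
26 → 40
40 → 16
16 → 37
37 → 58
58 → 89
89 → 145
145 → 42
42 → 20
20 → 4
4 → 16  — 16 repeats.
That took 13 steps.

13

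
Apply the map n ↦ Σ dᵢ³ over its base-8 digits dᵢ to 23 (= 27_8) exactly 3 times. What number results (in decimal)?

23 = (2,7)_8 → 351
351 = (5,3,7)_8 → 495
495 = (7,5,7)_8 → 811

811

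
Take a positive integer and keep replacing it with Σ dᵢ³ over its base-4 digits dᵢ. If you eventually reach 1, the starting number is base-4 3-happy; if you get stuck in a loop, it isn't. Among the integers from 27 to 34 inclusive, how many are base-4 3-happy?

1

27: 27 → 36 → 9 → 9  — not base-4 3-happy
28: 28 → 28  — not base-4 3-happy
29: 29 → 29  — not base-4 3-happy
30: 30 → 36 → 9 → 9  — not base-4 3-happy
31: 31 → 55 → 55  — not base-4 3-happy
32: 32 → 8 → 8  — not base-4 3-happy
33: 33 → 9 → 9  — not base-4 3-happy
34: 34 → 16 → 1  — base-4 3-happy
base-4 3-happy: 34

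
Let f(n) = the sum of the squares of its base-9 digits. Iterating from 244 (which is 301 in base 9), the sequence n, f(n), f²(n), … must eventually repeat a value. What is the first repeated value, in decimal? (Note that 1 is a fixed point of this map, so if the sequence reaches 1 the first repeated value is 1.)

244 = (3,0,1)_9 → 3² + 0² + 1² = 9 + 0 + 1 = 10
10 = (1,1)_9 → 1² + 1² = 1 + 1 = 2
2 = (2)_9 → 2² = 4
4 = (4)_9 → 4² = 16
16 = (1,7)_9 → 1² + 7² = 1 + 49 = 50
50 = (5,5)_9 → 5² + 5² = 25 + 25 = 50  — 50 already appeared earlier.

50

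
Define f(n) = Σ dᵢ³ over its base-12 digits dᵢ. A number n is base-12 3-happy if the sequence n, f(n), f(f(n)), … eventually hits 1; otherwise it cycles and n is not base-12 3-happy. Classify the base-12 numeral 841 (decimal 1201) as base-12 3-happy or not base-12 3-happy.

1201 = (8,4,1)_12 → 8³ + 4³ + 1³ = 577
577 = (4,0,1)_12 → 4³ + 0³ + 1³ = 65
65 = (5,5)_12 → 5³ + 5³ = 250
250 = (1,8,10)_12 → 1³ + 8³ + 10³ = 1513
1513 = (10,6,1)_12 → 10³ + 6³ + 1³ = 1217
1217 = (8,5,5)_12 → 8³ + 5³ + 5³ = 762
762 = (5,3,6)_12 → 5³ + 3³ + 6³ = 368
368 = (2,6,8)_12 → 2³ + 6³ + 8³ = 736
736 = (5,1,4)_12 → 5³ + 1³ + 4³ = 190
190 = (1,3,10)_12 → 1³ + 3³ + 10³ = 1028
1028 = (7,1,8)_12 → 7³ + 1³ + 8³ = 856
856 = (5,11,4)_12 → 5³ + 11³ + 4³ = 1520
1520 = (10,6,8)_12 → 10³ + 6³ + 8³ = 1728
1728 = (1,0,0,0)_12 → 1³ + 0³ + 0³ + 0³ = 1  — reached 1.

base-12 3-happy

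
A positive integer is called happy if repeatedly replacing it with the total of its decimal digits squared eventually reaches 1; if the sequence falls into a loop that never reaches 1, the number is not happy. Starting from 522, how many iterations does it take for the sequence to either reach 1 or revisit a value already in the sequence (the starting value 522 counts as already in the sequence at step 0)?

13

522 → 33
33 → 18
18 → 65
65 → 61
61 → 37
37 → 58
58 → 89
89 → 145
145 → 42
42 → 20
20 → 4
4 → 16
16 → 37  — 37 repeats.
That took 13 steps.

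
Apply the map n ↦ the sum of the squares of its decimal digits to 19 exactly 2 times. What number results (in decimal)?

19 → 1² + 9² = 82
82 → 8² + 2² = 68

68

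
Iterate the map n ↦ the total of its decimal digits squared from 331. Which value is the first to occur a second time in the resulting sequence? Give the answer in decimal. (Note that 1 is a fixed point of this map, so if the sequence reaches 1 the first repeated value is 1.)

1

331 → 3² + 3² + 1² = 9 + 9 + 1 = 19
19 → 1² + 9² = 1 + 81 = 82
82 → 8² + 2² = 64 + 4 = 68
68 → 6² + 8² = 36 + 64 = 100
100 → 1² + 0² + 0² = 1 + 0 + 0 = 1  — reached the fixed point 1.
1 → 1, so 1 is the first repeated value.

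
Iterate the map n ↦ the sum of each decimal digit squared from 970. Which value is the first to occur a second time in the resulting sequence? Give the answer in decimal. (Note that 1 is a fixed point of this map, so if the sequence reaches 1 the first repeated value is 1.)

1

970 → 9² + 7² + 0² = 130
130 → 1² + 3² + 0² = 10
10 → 1² + 0² = 1  — reached the fixed point 1.
1 → 1, so 1 is the first repeated value.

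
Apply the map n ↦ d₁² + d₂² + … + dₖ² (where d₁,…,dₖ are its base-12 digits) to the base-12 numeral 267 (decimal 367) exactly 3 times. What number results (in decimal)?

40

367 = (2,6,7)_12 → 2² + 6² + 7² = 4 + 36 + 49 = 89
89 = (7,5)_12 → 7² + 5² = 49 + 25 = 74
74 = (6,2)_12 → 6² + 2² = 36 + 4 = 40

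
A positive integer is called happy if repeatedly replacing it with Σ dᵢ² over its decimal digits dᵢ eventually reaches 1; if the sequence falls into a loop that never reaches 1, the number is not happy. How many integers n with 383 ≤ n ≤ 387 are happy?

383: 383 → 82 → 68 → 100 → 1  — happy
384: 384 → 89 → 145 → 42 → 20 → 4 → 16 → 37 → 58 → 89  — not happy
385: 385 → 98 → 145 → 42 → 20 → 4 → 16 → 37 → 58 → 89 → 145  — not happy
386: 386 → 109 → 82 → 68 → 100 → 1  — happy
387: 387 → 122 → 9 → 81 → 65 → 61 → 37 → 58 → 89 → 145 → 42 → 20 → 4 → 16 → 37  — not happy
happy: 383, 386

2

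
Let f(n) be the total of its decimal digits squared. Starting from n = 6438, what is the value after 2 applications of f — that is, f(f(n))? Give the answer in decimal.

30

6438 → 6² + 4² + 3² + 8² = 36 + 16 + 9 + 64 = 125
125 → 1² + 2² + 5² = 1 + 4 + 25 = 30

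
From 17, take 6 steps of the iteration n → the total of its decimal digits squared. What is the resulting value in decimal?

145

17 → 1² + 7² = 1 + 49 = 50
50 → 5² + 0² = 25 + 0 = 25
25 → 2² + 5² = 4 + 25 = 29
29 → 2² + 9² = 4 + 81 = 85
85 → 8² + 5² = 64 + 25 = 89
89 → 8² + 9² = 64 + 81 = 145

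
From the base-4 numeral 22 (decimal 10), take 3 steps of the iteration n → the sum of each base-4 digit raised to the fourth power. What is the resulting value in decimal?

1

10 = (2,2)_4 → 2⁴ + 2⁴ = 16 + 16 = 32
32 = (2,0,0)_4 → 2⁴ + 0⁴ + 0⁴ = 16 + 0 + 0 = 16
16 = (1,0,0)_4 → 1⁴ + 0⁴ + 0⁴ = 1 + 0 + 0 = 1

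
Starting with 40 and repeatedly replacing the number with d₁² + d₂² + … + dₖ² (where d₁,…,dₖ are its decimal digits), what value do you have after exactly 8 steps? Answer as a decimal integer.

40 → 4² + 0² = 16
16 → 1² + 6² = 37
37 → 3² + 7² = 58
58 → 5² + 8² = 89
89 → 8² + 9² = 145
145 → 1² + 4² + 5² = 42
42 → 4² + 2² = 20
20 → 2² + 0² = 4

4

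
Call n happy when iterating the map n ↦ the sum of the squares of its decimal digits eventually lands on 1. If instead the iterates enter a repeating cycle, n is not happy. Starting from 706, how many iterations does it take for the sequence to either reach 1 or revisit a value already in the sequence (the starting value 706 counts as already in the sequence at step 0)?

10

706 → 85
85 → 89
89 → 145
145 → 42
42 → 20
20 → 4
4 → 16
16 → 37
37 → 58
58 → 89  — 89 repeats.
That took 10 steps.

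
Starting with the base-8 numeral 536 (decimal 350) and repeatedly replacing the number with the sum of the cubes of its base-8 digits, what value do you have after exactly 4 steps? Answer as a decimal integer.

72

350 = (5,3,6)_8 → 5³ + 3³ + 6³ = 125 + 27 + 216 = 368
368 = (5,6,0)_8 → 5³ + 6³ + 0³ = 125 + 216 + 0 = 341
341 = (5,2,5)_8 → 5³ + 2³ + 5³ = 125 + 8 + 125 = 258
258 = (4,0,2)_8 → 4³ + 0³ + 2³ = 64 + 0 + 8 = 72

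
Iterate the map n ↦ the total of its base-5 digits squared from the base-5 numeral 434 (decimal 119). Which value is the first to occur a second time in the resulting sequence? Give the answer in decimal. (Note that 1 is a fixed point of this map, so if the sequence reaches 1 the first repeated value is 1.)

1

119 = (4,3,4)_5 → 4² + 3² + 4² = 16 + 9 + 16 = 41
41 = (1,3,1)_5 → 1² + 3² + 1² = 1 + 9 + 1 = 11
11 = (2,1)_5 → 2² + 1² = 4 + 1 = 5
5 = (1,0)_5 → 1² + 0² = 1 + 0 = 1  — reached the fixed point 1.
1 → 1, so 1 is the first repeated value.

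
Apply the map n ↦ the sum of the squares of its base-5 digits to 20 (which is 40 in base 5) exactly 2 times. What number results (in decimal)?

10

20 = (4,0)_5 → 4² + 0² = 16 + 0 = 16
16 = (3,1)_5 → 3² + 1² = 9 + 1 = 10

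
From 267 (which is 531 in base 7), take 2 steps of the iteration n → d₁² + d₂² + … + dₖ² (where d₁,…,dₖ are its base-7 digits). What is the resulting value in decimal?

25

267 = (5,3,1)_7 → 5² + 3² + 1² = 25 + 9 + 1 = 35
35 = (5,0)_7 → 5² + 0² = 25 + 0 = 25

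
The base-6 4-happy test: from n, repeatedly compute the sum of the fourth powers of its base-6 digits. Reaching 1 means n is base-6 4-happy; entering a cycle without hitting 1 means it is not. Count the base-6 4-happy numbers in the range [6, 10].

6: 6 → 1  — base-6 4-happy
7: 7 → 2 → 16 → 272 → 99 → 353 → 963 → 609 → 978 → 338 → 114 → 82 → 273 → 164 → 353  — not base-6 4-happy
8: 8 → 17 → 641 → 1522 → 259 → 4 → 256 → 258 → 3 → 81 → 98 → 288 → 17  — not base-6 4-happy
9: 9 → 82 → 273 → 164 → 353 → 963 → 609 → 978 → 338 → 114 → 82  — not base-6 4-happy
10: 10 → 257 → 627 → 738 → 178 → 1137 → 788 → 803 → 963 → 609 → 978 → 338 → 114 → 82 → 273 → 164 → 353 → 963  — not base-6 4-happy
base-6 4-happy: 6

1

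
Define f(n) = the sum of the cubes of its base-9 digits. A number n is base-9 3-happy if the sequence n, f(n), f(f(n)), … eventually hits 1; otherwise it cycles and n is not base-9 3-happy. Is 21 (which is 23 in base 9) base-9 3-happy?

21 = (2,3)_9 → 2³ + 3³ = 35
35 = (3,8)_9 → 3³ + 8³ = 539
539 = (6,5,8)_9 → 6³ + 5³ + 8³ = 853
853 = (1,1,4,7)_9 → 1³ + 1³ + 4³ + 7³ = 409
409 = (5,0,4)_9 → 5³ + 0³ + 4³ = 189
189 = (2,3,0)_9 → 2³ + 3³ + 0³ = 35  — 35 already seen; the sequence cycles without reaching 1.

not base-9 3-happy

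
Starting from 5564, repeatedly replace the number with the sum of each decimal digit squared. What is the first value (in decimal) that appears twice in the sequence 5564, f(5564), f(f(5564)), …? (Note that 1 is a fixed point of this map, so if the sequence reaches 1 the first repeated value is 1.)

89

5564 → 102
102 → 5
5 → 25
25 → 29
29 → 85
85 → 89
89 → 145
145 → 42
42 → 20
20 → 4
4 → 16
16 → 37
37 → 58
58 → 89  — 89 already appeared earlier.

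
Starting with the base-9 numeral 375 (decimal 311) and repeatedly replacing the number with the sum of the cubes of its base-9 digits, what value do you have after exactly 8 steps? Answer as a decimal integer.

311 = (3,7,5)_9 → 3³ + 7³ + 5³ = 27 + 343 + 125 = 495
495 = (6,1,0)_9 → 6³ + 1³ + 0³ = 216 + 1 + 0 = 217
217 = (2,6,1)_9 → 2³ + 6³ + 1³ = 8 + 216 + 1 = 225
225 = (2,7,0)_9 → 2³ + 7³ + 0³ = 8 + 343 + 0 = 351
351 = (4,3,0)_9 → 4³ + 3³ + 0³ = 64 + 27 + 0 = 91
91 = (1,1,1)_9 → 1³ + 1³ + 1³ = 1 + 1 + 1 = 3
3 = (3)_9 → 3³ = 27
27 = (3,0)_9 → 3³ + 0³ = 27 + 0 = 27

27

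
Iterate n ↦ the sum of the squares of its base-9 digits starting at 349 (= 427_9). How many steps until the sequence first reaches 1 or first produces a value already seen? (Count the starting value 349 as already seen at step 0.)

7

349 = (4,2,7)_9 → 4² + 2² + 7² = 16 + 4 + 49 = 69
69 = (7,6)_9 → 7² + 6² = 49 + 36 = 85
85 = (1,0,4)_9 → 1² + 0² + 4² = 1 + 0 + 16 = 17
17 = (1,8)_9 → 1² + 8² = 1 + 64 = 65
65 = (7,2)_9 → 7² + 2² = 49 + 4 = 53
53 = (5,8)_9 → 5² + 8² = 25 + 64 = 89
89 = (1,0,8)_9 → 1² + 0² + 8² = 1 + 0 + 64 = 65  — 65 repeats.
That took 7 steps.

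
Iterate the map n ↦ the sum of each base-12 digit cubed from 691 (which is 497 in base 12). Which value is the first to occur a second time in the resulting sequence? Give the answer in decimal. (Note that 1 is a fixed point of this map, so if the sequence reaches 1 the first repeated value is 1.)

691 = (4,9,7)_12 → 4³ + 9³ + 7³ = 64 + 729 + 343 = 1136
1136 = (7,10,8)_12 → 7³ + 10³ + 8³ = 343 + 1000 + 512 = 1855
1855 = (1,0,10,7)_12 → 1³ + 0³ + 10³ + 7³ = 1 + 0 + 1000 + 343 = 1344
1344 = (9,4,0)_12 → 9³ + 4³ + 0³ = 729 + 64 + 0 = 793
793 = (5,6,1)_12 → 5³ + 6³ + 1³ = 125 + 216 + 1 = 342
342 = (2,4,6)_12 → 2³ + 4³ + 6³ = 8 + 64 + 216 = 288
288 = (2,0,0)_12 → 2³ + 0³ + 0³ = 8 + 0 + 0 = 8
8 = (8)_12 → 8³ = 512
512 = (3,6,8)_12 → 3³ + 6³ + 8³ = 27 + 216 + 512 = 755
755 = (5,2,11)_12 → 5³ + 2³ + 11³ = 125 + 8 + 1331 = 1464
1464 = (10,2,0)_12 → 10³ + 2³ + 0³ = 1000 + 8 + 0 = 1008
1008 = (7,0,0)_12 → 7³ + 0³ + 0³ = 343 + 0 + 0 = 343
343 = (2,4,7)_12 → 2³ + 4³ + 7³ = 8 + 64 + 343 = 415
415 = (2,10,7)_12 → 2³ + 10³ + 7³ = 8 + 1000 + 343 = 1351
1351 = (9,4,7)_12 → 9³ + 4³ + 7³ = 729 + 64 + 343 = 1136  — 1136 already appeared earlier.

1136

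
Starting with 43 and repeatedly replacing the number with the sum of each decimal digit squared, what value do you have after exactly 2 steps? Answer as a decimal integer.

29

43 → 4² + 3² = 25
25 → 2² + 5² = 29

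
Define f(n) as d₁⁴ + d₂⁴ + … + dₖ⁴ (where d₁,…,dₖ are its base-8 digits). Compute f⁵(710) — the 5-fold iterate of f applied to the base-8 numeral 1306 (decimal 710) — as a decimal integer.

257

710 = (1,3,0,6)_8 → 1⁴ + 3⁴ + 0⁴ + 6⁴ = 1 + 81 + 0 + 1296 = 1378
1378 = (2,5,4,2)_8 → 2⁴ + 5⁴ + 4⁴ + 2⁴ = 16 + 625 + 256 + 16 = 913
913 = (1,6,2,1)_8 → 1⁴ + 6⁴ + 2⁴ + 1⁴ = 1 + 1296 + 16 + 1 = 1314
1314 = (2,4,4,2)_8 → 2⁴ + 4⁴ + 4⁴ + 2⁴ = 16 + 256 + 256 + 16 = 544
544 = (1,0,4,0)_8 → 1⁴ + 0⁴ + 4⁴ + 0⁴ = 1 + 0 + 256 + 0 = 257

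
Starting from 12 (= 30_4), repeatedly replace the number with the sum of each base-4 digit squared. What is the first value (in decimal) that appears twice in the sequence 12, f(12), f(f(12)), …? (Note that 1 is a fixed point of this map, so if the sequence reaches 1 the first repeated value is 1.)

1

12 = (3,0)_4 → 3² + 0² = 9 + 0 = 9
9 = (2,1)_4 → 2² + 1² = 4 + 1 = 5
5 = (1,1)_4 → 1² + 1² = 1 + 1 = 2
2 = (2)_4 → 2² = 4
4 = (1,0)_4 → 1² + 0² = 1 + 0 = 1  — reached the fixed point 1.
1 → 1, so 1 is the first repeated value.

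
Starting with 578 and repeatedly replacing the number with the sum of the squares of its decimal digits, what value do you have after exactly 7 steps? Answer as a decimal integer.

578 → 5² + 7² + 8² = 25 + 49 + 64 = 138
138 → 1² + 3² + 8² = 1 + 9 + 64 = 74
74 → 7² + 4² = 49 + 16 = 65
65 → 6² + 5² = 36 + 25 = 61
61 → 6² + 1² = 36 + 1 = 37
37 → 3² + 7² = 9 + 49 = 58
58 → 5² + 8² = 25 + 64 = 89

89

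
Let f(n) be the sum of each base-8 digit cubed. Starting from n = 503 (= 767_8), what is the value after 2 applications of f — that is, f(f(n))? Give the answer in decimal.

433

503 = (7,6,7)_8 → 7³ + 6³ + 7³ = 343 + 216 + 343 = 902
902 = (1,6,0,6)_8 → 1³ + 6³ + 0³ + 6³ = 1 + 216 + 0 + 216 = 433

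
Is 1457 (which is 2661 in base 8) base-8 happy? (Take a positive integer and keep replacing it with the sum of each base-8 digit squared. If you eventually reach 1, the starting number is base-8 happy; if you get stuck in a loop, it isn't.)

base-8 happy

1457 = (2,6,6,1)_8 → 2² + 6² + 6² + 1² = 4 + 36 + 36 + 1 = 77
77 = (1,1,5)_8 → 1² + 1² + 5² = 1 + 1 + 25 = 27
27 = (3,3)_8 → 3² + 3² = 9 + 9 = 18
18 = (2,2)_8 → 2² + 2² = 4 + 4 = 8
8 = (1,0)_8 → 1² + 0² = 1 + 0 = 1  — reached 1.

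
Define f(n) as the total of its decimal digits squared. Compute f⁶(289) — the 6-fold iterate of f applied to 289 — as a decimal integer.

289 → 2² + 8² + 9² = 4 + 64 + 81 = 149
149 → 1² + 4² + 9² = 1 + 16 + 81 = 98
98 → 9² + 8² = 81 + 64 = 145
145 → 1² + 4² + 5² = 1 + 16 + 25 = 42
42 → 4² + 2² = 16 + 4 = 20
20 → 2² + 0² = 4 + 0 = 4

4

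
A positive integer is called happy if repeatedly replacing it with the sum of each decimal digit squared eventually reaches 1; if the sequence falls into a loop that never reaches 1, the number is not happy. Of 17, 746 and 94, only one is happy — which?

94

17: 17 → 50 → 25 → 29 → 85 → 89 → 145 → 42 → 20 → 4 → 16 → 37 → 58 → 89  — repeats 89 (not happy)
746: 746 → 101 → 2 → 4 → 16 → 37 → 58 → 89 → 145 → 42 → 20 → 4  — repeats 4 (not happy)
94: 94 → 97 → 130 → 10 → 1  — reaches 1 (happy)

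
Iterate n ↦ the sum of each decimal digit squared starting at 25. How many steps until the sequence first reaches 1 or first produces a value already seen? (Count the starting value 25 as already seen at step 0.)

11

25 → 2² + 5² = 4 + 25 = 29
29 → 2² + 9² = 4 + 81 = 85
85 → 8² + 5² = 64 + 25 = 89
89 → 8² + 9² = 64 + 81 = 145
145 → 1² + 4² + 5² = 1 + 16 + 25 = 42
42 → 4² + 2² = 16 + 4 = 20
20 → 2² + 0² = 4 + 0 = 4
4 → 4² = 16
16 → 1² + 6² = 1 + 36 = 37
37 → 3² + 7² = 9 + 49 = 58
58 → 5² + 8² = 25 + 64 = 89  — 89 repeats.
That took 11 steps.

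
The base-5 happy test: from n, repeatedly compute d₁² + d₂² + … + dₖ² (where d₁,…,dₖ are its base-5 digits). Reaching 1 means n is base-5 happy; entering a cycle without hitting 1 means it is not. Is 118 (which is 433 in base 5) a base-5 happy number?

not base-5 happy

118 = (4,3,3)_5 → 4² + 3² + 3² = 16 + 9 + 9 = 34
34 = (1,1,4)_5 → 1² + 1² + 4² = 1 + 1 + 16 = 18
18 = (3,3)_5 → 3² + 3² = 9 + 9 = 18  — 18 already seen; the sequence cycles without reaching 1.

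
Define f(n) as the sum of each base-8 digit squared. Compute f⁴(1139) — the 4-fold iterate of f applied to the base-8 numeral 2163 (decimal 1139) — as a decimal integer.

1139 = (2,1,6,3)_8 → 2² + 1² + 6² + 3² = 50
50 = (6,2)_8 → 6² + 2² = 40
40 = (5,0)_8 → 5² + 0² = 25
25 = (3,1)_8 → 3² + 1² = 10

10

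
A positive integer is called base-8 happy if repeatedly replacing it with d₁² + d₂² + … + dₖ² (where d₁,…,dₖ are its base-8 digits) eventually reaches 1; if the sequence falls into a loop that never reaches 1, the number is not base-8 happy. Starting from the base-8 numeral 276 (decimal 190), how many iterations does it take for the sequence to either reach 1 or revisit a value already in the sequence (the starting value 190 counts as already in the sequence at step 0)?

6

190 = (2,7,6)_8 → 2² + 7² + 6² = 4 + 49 + 36 = 89
89 = (1,3,1)_8 → 1² + 3² + 1² = 1 + 9 + 1 = 11
11 = (1,3)_8 → 1² + 3² = 1 + 9 = 10
10 = (1,2)_8 → 1² + 2² = 1 + 4 = 5
5 = (5)_8 → 5² = 25
25 = (3,1)_8 → 3² + 1² = 9 + 1 = 10  — 10 repeats.
That took 6 steps.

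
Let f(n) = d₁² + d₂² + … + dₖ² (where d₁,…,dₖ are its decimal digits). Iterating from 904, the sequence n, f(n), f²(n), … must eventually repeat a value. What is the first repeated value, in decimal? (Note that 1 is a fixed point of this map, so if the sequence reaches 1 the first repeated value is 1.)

1

904 → 9² + 0² + 4² = 97
97 → 9² + 7² = 130
130 → 1² + 3² + 0² = 10
10 → 1² + 0² = 1  — reached the fixed point 1.
1 → 1, so 1 is the first repeated value.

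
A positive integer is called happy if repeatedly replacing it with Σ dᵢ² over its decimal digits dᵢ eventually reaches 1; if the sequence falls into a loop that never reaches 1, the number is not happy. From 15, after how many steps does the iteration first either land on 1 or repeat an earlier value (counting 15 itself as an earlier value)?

15 → 26
26 → 40
40 → 16
16 → 37
37 → 58
58 → 89
89 → 145
145 → 42
42 → 20
20 → 4
4 → 16  — 16 repeats.
That took 11 steps.

11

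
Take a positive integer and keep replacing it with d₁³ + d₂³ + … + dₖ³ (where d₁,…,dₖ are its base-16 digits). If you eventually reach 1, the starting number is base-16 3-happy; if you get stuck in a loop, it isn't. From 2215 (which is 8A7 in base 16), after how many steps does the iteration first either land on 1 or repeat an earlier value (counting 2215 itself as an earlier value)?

3

2215 = (8,10,7)_16 → 8³ + 10³ + 7³ = 1855
1855 = (7,3,15)_16 → 7³ + 3³ + 15³ = 3745
3745 = (14,10,1)_16 → 14³ + 10³ + 1³ = 3745  — 3745 repeats.
That took 3 steps.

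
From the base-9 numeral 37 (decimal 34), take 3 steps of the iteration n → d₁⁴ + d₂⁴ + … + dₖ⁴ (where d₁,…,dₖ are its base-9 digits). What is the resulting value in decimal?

434

34 = (3,7)_9 → 3⁴ + 7⁴ = 2482
2482 = (3,3,5,7)_9 → 3⁴ + 3⁴ + 5⁴ + 7⁴ = 3188
3188 = (4,3,3,2)_9 → 4⁴ + 3⁴ + 3⁴ + 2⁴ = 434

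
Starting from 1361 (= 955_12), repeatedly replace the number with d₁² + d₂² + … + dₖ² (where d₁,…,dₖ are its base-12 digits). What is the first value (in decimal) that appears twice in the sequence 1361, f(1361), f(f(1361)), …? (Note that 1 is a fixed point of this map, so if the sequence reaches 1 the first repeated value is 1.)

29

1361 = (9,5,5)_12 → 9² + 5² + 5² = 81 + 25 + 25 = 131
131 = (10,11)_12 → 10² + 11² = 100 + 121 = 221
221 = (1,6,5)_12 → 1² + 6² + 5² = 1 + 36 + 25 = 62
62 = (5,2)_12 → 5² + 2² = 25 + 4 = 29
29 = (2,5)_12 → 2² + 5² = 4 + 25 = 29  — 29 already appeared earlier.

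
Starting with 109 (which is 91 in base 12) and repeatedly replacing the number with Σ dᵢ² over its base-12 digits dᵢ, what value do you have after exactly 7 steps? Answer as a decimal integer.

109 = (9,1)_12 → 82
82 = (6,10)_12 → 136
136 = (11,4)_12 → 137
137 = (11,5)_12 → 146
146 = (1,0,2)_12 → 5
5 = (5)_12 → 25
25 = (2,1)_12 → 5

5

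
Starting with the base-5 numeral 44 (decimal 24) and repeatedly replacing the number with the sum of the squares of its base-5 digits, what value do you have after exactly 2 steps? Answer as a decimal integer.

6

24 = (4,4)_5 → 32
32 = (1,1,2)_5 → 6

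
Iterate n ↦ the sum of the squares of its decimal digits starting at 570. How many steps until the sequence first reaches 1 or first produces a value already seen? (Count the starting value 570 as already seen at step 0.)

12

570 → 5² + 7² + 0² = 25 + 49 + 0 = 74
74 → 7² + 4² = 49 + 16 = 65
65 → 6² + 5² = 36 + 25 = 61
61 → 6² + 1² = 36 + 1 = 37
37 → 3² + 7² = 9 + 49 = 58
58 → 5² + 8² = 25 + 64 = 89
89 → 8² + 9² = 64 + 81 = 145
145 → 1² + 4² + 5² = 1 + 16 + 25 = 42
42 → 4² + 2² = 16 + 4 = 20
20 → 2² + 0² = 4 + 0 = 4
4 → 4² = 16
16 → 1² + 6² = 1 + 36 = 37  — 37 repeats.
That took 12 steps.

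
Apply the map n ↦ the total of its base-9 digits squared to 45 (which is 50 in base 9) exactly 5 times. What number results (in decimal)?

45 = (5,0)_9 → 25
25 = (2,7)_9 → 53
53 = (5,8)_9 → 89
89 = (1,0,8)_9 → 65
65 = (7,2)_9 → 53

53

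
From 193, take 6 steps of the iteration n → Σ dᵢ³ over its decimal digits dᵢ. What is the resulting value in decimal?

370

193 → 1³ + 9³ + 3³ = 757
757 → 7³ + 5³ + 7³ = 811
811 → 8³ + 1³ + 1³ = 514
514 → 5³ + 1³ + 4³ = 190
190 → 1³ + 9³ + 0³ = 730
730 → 7³ + 3³ + 0³ = 370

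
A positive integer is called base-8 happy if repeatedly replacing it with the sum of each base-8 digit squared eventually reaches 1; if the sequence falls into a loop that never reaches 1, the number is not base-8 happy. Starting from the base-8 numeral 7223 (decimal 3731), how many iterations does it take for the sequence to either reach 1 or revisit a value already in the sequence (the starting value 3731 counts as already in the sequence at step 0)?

5

3731 = (7,2,2,3)_8 → 7² + 2² + 2² + 3² = 49 + 4 + 4 + 9 = 66
66 = (1,0,2)_8 → 1² + 0² + 2² = 1 + 0 + 4 = 5
5 = (5)_8 → 5² = 25
25 = (3,1)_8 → 3² + 1² = 9 + 1 = 10
10 = (1,2)_8 → 1² + 2² = 1 + 4 = 5  — 5 repeats.
That took 5 steps.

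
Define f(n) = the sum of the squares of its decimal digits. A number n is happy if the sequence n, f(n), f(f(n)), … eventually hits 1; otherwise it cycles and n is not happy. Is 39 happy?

not happy

39 → 90
90 → 81
81 → 65
65 → 61
61 → 37
37 → 58
58 → 89
89 → 145
145 → 42
42 → 20
20 → 4
4 → 16
16 → 37  — 37 already seen; the sequence cycles without reaching 1.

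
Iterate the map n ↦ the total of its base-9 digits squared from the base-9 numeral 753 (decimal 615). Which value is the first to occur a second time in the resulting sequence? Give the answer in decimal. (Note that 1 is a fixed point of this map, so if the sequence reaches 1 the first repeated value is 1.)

53

615 = (7,5,3)_9 → 7² + 5² + 3² = 49 + 25 + 9 = 83
83 = (1,0,2)_9 → 1² + 0² + 2² = 1 + 0 + 4 = 5
5 = (5)_9 → 5² = 25
25 = (2,7)_9 → 2² + 7² = 4 + 49 = 53
53 = (5,8)_9 → 5² + 8² = 25 + 64 = 89
89 = (1,0,8)_9 → 1² + 0² + 8² = 1 + 0 + 64 = 65
65 = (7,2)_9 → 7² + 2² = 49 + 4 = 53  — 53 already appeared earlier.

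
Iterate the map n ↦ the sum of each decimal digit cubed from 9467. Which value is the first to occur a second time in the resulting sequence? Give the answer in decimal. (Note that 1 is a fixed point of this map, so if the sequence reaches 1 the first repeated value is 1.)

371

9467 → 9³ + 4³ + 6³ + 7³ = 1352
1352 → 1³ + 3³ + 5³ + 2³ = 161
161 → 1³ + 6³ + 1³ = 218
218 → 2³ + 1³ + 8³ = 521
521 → 5³ + 2³ + 1³ = 134
134 → 1³ + 3³ + 4³ = 92
92 → 9³ + 2³ = 737
737 → 7³ + 3³ + 7³ = 713
713 → 7³ + 1³ + 3³ = 371
371 → 3³ + 7³ + 1³ = 371  — 371 already appeared earlier.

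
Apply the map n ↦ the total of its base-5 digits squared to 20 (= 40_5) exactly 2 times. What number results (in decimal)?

10

20 = (4,0)_5 → 16
16 = (3,1)_5 → 10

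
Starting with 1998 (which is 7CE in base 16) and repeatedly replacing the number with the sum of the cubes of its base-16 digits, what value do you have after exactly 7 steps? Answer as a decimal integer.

36

1998 = (7,12,14)_16 → 7³ + 12³ + 14³ = 343 + 1728 + 2744 = 4815
4815 = (1,2,12,15)_16 → 1³ + 2³ + 12³ + 15³ = 1 + 8 + 1728 + 3375 = 5112
5112 = (1,3,15,8)_16 → 1³ + 3³ + 15³ + 8³ = 1 + 27 + 3375 + 512 = 3915
3915 = (15,4,11)_16 → 15³ + 4³ + 11³ = 3375 + 64 + 1331 = 4770
4770 = (1,2,10,2)_16 → 1³ + 2³ + 10³ + 2³ = 1 + 8 + 1000 + 8 = 1017
1017 = (3,15,9)_16 → 3³ + 15³ + 9³ = 27 + 3375 + 729 = 4131
4131 = (1,0,2,3)_16 → 1³ + 0³ + 2³ + 3³ = 1 + 0 + 8 + 27 = 36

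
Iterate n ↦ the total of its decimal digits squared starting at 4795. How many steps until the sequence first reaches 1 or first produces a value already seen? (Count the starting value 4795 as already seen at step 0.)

4795 → 4² + 7² + 9² + 5² = 16 + 49 + 81 + 25 = 171
171 → 1² + 7² + 1² = 1 + 49 + 1 = 51
51 → 5² + 1² = 25 + 1 = 26
26 → 2² + 6² = 4 + 36 = 40
40 → 4² + 0² = 16 + 0 = 16
16 → 1² + 6² = 1 + 36 = 37
37 → 3² + 7² = 9 + 49 = 58
58 → 5² + 8² = 25 + 64 = 89
89 → 8² + 9² = 64 + 81 = 145
145 → 1² + 4² + 5² = 1 + 16 + 25 = 42
42 → 4² + 2² = 16 + 4 = 20
20 → 2² + 0² = 4 + 0 = 4
4 → 4² = 16  — 16 repeats.
That took 13 steps.

13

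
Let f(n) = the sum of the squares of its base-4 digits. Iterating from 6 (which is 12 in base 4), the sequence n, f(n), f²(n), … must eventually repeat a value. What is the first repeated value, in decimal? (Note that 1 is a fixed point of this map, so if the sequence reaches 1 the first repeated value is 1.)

6 = (1,2)_4 → 1² + 2² = 5
5 = (1,1)_4 → 1² + 1² = 2
2 = (2)_4 → 2² = 4
4 = (1,0)_4 → 1² + 0² = 1  — reached the fixed point 1.
1 → 1, so 1 is the first repeated value.

1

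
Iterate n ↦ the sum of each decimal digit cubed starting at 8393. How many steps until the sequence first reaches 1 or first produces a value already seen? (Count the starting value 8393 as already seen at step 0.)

12

8393 → 8³ + 3³ + 9³ + 3³ = 512 + 27 + 729 + 27 = 1295
1295 → 1³ + 2³ + 9³ + 5³ = 1 + 8 + 729 + 125 = 863
863 → 8³ + 6³ + 3³ = 512 + 216 + 27 = 755
755 → 7³ + 5³ + 5³ = 343 + 125 + 125 = 593
593 → 5³ + 9³ + 3³ = 125 + 729 + 27 = 881
881 → 8³ + 8³ + 1³ = 512 + 512 + 1 = 1025
1025 → 1³ + 0³ + 2³ + 5³ = 1 + 0 + 8 + 125 = 134
134 → 1³ + 3³ + 4³ = 1 + 27 + 64 = 92
92 → 9³ + 2³ = 729 + 8 = 737
737 → 7³ + 3³ + 7³ = 343 + 27 + 343 = 713
713 → 7³ + 1³ + 3³ = 343 + 1 + 27 = 371
371 → 3³ + 7³ + 1³ = 27 + 343 + 1 = 371  — 371 repeats.
That took 12 steps.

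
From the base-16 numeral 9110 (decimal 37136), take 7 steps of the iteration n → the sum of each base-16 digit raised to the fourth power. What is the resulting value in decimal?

37136 = (9,1,1,0)_16 → 9⁴ + 1⁴ + 1⁴ + 0⁴ = 6563
6563 = (1,9,10,3)_16 → 1⁴ + 9⁴ + 10⁴ + 3⁴ = 16643
16643 = (4,1,0,3)_16 → 4⁴ + 1⁴ + 0⁴ + 3⁴ = 338
338 = (1,5,2)_16 → 1⁴ + 5⁴ + 2⁴ = 642
642 = (2,8,2)_16 → 2⁴ + 8⁴ + 2⁴ = 4128
4128 = (1,0,2,0)_16 → 1⁴ + 0⁴ + 2⁴ + 0⁴ = 17
17 = (1,1)_16 → 1⁴ + 1⁴ = 2

2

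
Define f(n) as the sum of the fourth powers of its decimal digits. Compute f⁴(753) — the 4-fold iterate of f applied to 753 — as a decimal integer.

7329

753 → 7⁴ + 5⁴ + 3⁴ = 2401 + 625 + 81 = 3107
3107 → 3⁴ + 1⁴ + 0⁴ + 7⁴ = 81 + 1 + 0 + 2401 = 2483
2483 → 2⁴ + 4⁴ + 8⁴ + 3⁴ = 16 + 256 + 4096 + 81 = 4449
4449 → 4⁴ + 4⁴ + 4⁴ + 9⁴ = 256 + 256 + 256 + 6561 = 7329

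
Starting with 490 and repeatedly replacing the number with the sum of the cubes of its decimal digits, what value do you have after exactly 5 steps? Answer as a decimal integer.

490 → 4³ + 9³ + 0³ = 64 + 729 + 0 = 793
793 → 7³ + 9³ + 3³ = 343 + 729 + 27 = 1099
1099 → 1³ + 0³ + 9³ + 9³ = 1 + 0 + 729 + 729 = 1459
1459 → 1³ + 4³ + 5³ + 9³ = 1 + 64 + 125 + 729 = 919
919 → 9³ + 1³ + 9³ = 729 + 1 + 729 = 1459

1459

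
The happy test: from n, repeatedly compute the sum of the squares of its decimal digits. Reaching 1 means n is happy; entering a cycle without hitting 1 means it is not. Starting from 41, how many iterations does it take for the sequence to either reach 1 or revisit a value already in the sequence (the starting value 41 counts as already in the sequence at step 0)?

14

41 → 4² + 1² = 17
17 → 1² + 7² = 50
50 → 5² + 0² = 25
25 → 2² + 5² = 29
29 → 2² + 9² = 85
85 → 8² + 5² = 89
89 → 8² + 9² = 145
145 → 1² + 4² + 5² = 42
42 → 4² + 2² = 20
20 → 2² + 0² = 4
4 → 4² = 16
16 → 1² + 6² = 37
37 → 3² + 7² = 58
58 → 5² + 8² = 89  — 89 repeats.
That took 14 steps.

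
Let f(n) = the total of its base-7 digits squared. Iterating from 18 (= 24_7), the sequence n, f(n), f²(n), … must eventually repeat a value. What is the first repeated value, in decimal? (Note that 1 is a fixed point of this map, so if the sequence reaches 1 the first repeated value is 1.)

18 = (2,4)_7 → 2² + 4² = 20
20 = (2,6)_7 → 2² + 6² = 40
40 = (5,5)_7 → 5² + 5² = 50
50 = (1,0,1)_7 → 1² + 0² + 1² = 2
2 = (2)_7 → 2² = 4
4 = (4)_7 → 4² = 16
16 = (2,2)_7 → 2² + 2² = 8
8 = (1,1)_7 → 1² + 1² = 2  — 2 already appeared earlier.

2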